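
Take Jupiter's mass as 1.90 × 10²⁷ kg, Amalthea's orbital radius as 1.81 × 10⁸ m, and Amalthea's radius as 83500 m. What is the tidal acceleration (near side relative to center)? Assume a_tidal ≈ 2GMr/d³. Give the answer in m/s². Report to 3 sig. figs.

3.57 × 10⁻³ m/s²

Δa = 2GMr/d³
   = 2 × (6.674 × 10⁻¹¹) × (1.90 × 10²⁷) × (83500) / (1.81 × 10⁸)³
   = 3.57 × 10⁻³ m/s²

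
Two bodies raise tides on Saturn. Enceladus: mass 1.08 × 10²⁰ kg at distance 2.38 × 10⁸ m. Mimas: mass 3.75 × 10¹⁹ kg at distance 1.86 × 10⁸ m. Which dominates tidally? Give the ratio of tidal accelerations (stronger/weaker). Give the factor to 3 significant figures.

Enceladus, by a factor of ≈ 1.37

Tidal stretch scales as M/d³; compute that for each body.
Enceladus: (1.08 × 10²⁰) / (2.38 × 10⁸)³ = 8.011 × 10⁻⁶
Mimas: (3.75 × 10¹⁹) / (1.86 × 10⁸)³ = 5.828 × 10⁻⁶
Ratio (larger/smaller) = 1.37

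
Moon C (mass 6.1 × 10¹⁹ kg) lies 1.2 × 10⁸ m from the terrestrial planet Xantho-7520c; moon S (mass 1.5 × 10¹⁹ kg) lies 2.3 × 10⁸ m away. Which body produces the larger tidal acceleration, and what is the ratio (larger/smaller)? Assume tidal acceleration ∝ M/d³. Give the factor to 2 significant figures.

Moon C, by a factor of ≈ 29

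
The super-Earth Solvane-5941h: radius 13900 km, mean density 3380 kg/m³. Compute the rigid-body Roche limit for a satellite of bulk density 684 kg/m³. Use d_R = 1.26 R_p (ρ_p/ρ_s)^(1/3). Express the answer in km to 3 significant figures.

d_R = 1.26 × 13900 km × (3380/684)^(1/3)
    = 29800 km

29800 km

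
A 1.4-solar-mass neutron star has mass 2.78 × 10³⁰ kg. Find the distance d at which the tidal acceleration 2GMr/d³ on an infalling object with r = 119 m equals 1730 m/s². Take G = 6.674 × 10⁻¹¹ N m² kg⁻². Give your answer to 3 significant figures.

2.94 × 10⁶ m

2GMr/d³ = a_tidal  ⇒  d = (2GMr / a_tidal)^(1/3)
d = (2 × 6.674×10⁻¹¹ × (2.78 × 10³⁰) × (119) / (1730))^(1/3)
  = 2.94 × 10⁶ m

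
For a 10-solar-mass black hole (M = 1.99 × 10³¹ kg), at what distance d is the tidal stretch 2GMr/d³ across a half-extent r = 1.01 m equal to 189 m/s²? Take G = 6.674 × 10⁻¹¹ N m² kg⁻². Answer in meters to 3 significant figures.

2GMr/d³ = a_tidal  ⇒  d = (2GMr / a_tidal)^(1/3)
d = (2 × 6.674×10⁻¹¹ × (1.99 × 10³¹) × (1.01) / (189))^(1/3)
  = 2.42 × 10⁶ m

2.42 × 10⁶ m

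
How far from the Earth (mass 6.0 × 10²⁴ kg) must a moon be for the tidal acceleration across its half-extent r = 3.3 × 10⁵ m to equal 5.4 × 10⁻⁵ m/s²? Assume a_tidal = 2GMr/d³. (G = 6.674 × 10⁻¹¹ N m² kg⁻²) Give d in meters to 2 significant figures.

1.7 × 10⁸ m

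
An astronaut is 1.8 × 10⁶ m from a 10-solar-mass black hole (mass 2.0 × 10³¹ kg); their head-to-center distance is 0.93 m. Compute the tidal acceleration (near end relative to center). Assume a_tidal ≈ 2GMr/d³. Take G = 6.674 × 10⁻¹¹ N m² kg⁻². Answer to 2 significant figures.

4.3 × 10² m/s²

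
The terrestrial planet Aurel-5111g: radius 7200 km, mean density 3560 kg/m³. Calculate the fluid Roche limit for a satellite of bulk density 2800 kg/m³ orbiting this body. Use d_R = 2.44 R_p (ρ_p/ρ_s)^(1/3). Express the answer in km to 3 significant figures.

d_R = 2.44 × 7200 km × (3560/2800)^(1/3)
    = 19000 km

19000 km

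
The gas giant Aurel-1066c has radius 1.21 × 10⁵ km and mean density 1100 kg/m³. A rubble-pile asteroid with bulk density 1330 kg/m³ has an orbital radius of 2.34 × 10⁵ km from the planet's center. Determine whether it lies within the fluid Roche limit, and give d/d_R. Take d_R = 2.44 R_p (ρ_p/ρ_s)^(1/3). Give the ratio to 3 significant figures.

inside; d/d_R ≈ 0.844

d_R = 2.44 × (1.21 × 10⁵ km) × (1100/1330)^(1/3) = 2.771 × 10⁵ km
d/d_R = (2.34 × 10⁵) / (2.771 × 10⁵) = 0.844
Since d/d_R < 1, the body is inside the Roche limit.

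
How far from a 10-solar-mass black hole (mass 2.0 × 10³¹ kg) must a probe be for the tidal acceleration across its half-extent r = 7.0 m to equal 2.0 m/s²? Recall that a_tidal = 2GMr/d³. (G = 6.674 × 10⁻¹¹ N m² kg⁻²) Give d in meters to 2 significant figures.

2GMr/d³ = a_tidal  ⇒  d = (2GMr / a_tidal)^(1/3)
d = (2 × 6.674×10⁻¹¹ × (2.0 × 10³¹) × (7.0) / (2.0))^(1/3)
  = 2.1 × 10⁷ m

2.1 × 10⁷ m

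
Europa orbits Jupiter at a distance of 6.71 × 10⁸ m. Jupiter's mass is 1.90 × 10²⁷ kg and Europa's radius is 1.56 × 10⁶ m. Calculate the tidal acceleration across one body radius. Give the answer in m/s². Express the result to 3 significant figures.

1.31 × 10⁻³ m/s²

Δa = 2GMr/d³
   = 2 × (6.674 × 10⁻¹¹) × (1.90 × 10²⁷) × (1.56 × 10⁶) / (6.71 × 10⁸)³
   = 1.31 × 10⁻³ m/s²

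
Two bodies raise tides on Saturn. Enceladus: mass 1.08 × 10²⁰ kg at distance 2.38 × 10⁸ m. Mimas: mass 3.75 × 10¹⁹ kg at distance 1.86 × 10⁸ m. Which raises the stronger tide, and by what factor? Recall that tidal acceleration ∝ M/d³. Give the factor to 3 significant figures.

Enceladus, by a factor of ≈ 1.37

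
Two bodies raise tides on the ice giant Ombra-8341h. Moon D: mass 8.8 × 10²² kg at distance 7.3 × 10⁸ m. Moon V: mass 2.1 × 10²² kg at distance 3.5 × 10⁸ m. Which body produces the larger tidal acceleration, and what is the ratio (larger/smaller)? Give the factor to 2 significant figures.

Tidal stretch scales as M/d³; compute that for each body.
Moon D: (8.8 × 10²²) / (7.3 × 10⁸)³ = 2.262 × 10⁻⁴
Moon V: (2.1 × 10²²) / (3.5 × 10⁸)³ = 4.898 × 10⁻⁴
Ratio (larger/smaller) = 2.2

Moon V, by a factor of ≈ 2.2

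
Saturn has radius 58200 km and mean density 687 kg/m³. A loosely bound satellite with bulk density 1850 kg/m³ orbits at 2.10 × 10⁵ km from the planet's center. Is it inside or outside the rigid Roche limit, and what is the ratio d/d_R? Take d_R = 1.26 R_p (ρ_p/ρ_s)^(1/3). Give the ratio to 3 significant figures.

outside; d/d_R ≈ 3.98

d_R = 1.26 × (58200 km) × (687/1850)^(1/3) = 52710 km
d/d_R = (2.10 × 10⁵) / (52710) = 3.98
Since d/d_R > 1, the body is outside the Roche limit.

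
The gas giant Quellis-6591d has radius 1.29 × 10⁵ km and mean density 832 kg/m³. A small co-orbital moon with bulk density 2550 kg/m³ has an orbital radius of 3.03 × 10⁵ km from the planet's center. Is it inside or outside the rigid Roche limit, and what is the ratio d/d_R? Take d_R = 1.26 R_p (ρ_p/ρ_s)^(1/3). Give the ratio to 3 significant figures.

outside; d/d_R ≈ 2.71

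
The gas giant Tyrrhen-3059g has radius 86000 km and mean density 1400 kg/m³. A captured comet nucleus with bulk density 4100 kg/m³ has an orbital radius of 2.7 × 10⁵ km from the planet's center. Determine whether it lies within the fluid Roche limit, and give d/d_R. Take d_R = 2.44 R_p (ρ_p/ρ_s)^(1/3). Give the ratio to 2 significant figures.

d_R = 2.44 × (86000 km) × (1400/4100)^(1/3) = 1.467 × 10⁵ km
d/d_R = (2.7 × 10⁵) / (1.467 × 10⁵) = 1.8
Since d/d_R > 1, the body is outside the Roche limit.

outside; d/d_R ≈ 1.8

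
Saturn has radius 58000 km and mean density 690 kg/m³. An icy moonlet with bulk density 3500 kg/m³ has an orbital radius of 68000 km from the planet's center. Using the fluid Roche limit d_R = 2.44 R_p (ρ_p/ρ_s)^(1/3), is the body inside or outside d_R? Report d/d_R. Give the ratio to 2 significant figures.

inside; d/d_R ≈ 0.83

d_R = 2.44 × (58000 km) × (690/3500)^(1/3) = 82370 km
d/d_R = (68000) / (82370) = 0.83
Since d/d_R < 1, the body is inside the Roche limit.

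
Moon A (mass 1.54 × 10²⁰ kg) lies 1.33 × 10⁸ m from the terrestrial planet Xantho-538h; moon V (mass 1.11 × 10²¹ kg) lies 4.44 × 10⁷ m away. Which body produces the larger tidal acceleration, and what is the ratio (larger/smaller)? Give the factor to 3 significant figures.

Tidal acceleration ∝ M/d³, so compare M/d³ for each.
Moon A: (1.54 × 10²⁰) / (1.33 × 10⁸)³ = 6.546 × 10⁻⁵
Moon V: (1.11 × 10²¹) / (4.44 × 10⁷)³ = 1.268 × 10⁻²
Ratio (larger/smaller) = 194

Moon V, by a factor of ≈ 194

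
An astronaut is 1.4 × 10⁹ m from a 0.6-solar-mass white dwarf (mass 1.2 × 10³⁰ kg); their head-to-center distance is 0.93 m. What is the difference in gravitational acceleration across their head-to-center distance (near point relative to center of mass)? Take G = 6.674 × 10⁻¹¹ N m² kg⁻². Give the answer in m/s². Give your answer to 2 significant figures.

5.4 × 10⁻⁸ m/s²

Δg = 2GMr/d³
   = 2 × (6.674 × 10⁻¹¹) × (1.2 × 10³⁰) × (0.93) / (1.4 × 10⁹)³
   = 5.4 × 10⁻⁸ m/s²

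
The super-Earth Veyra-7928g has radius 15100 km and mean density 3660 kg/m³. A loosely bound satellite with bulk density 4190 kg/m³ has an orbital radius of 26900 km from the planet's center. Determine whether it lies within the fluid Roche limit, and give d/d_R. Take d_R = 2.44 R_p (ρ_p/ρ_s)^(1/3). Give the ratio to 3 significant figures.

inside; d/d_R ≈ 0.764

d_R = 2.44 × (15100 km) × (3660/4190)^(1/3) = 35220 km
d/d_R = (26900) / (35220) = 0.764
Since d/d_R < 1, the body is inside the Roche limit.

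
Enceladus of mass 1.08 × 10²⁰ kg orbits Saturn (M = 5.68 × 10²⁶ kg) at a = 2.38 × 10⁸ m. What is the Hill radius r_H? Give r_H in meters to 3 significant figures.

r_H ≈ a (m/3M)^(1/3)
    = (2.38 × 10⁸) × (1.08 × 10²⁰ / (3 × 5.68 × 10²⁶))^(1/3)
    = 9.49 × 10⁵ m

9.49 × 10⁵ m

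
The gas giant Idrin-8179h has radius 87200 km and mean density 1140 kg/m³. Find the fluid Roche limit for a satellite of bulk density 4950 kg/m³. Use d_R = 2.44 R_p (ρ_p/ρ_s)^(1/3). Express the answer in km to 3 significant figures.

1.30 × 10⁵ km

d_R = 2.44 × 87200 km × (1140/4950)^(1/3)
    = 1.30 × 10⁵ km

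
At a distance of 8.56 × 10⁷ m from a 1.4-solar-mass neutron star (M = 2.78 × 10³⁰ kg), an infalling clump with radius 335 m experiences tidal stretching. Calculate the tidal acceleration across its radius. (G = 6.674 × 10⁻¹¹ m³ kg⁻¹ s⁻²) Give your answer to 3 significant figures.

1.98 × 10⁻¹ m/s²

Δg = 2GMr/d³
   = 2 × (6.674 × 10⁻¹¹) × (2.78 × 10³⁰) × (335) / (8.56 × 10⁷)³
   = 1.98 × 10⁻¹ m/s²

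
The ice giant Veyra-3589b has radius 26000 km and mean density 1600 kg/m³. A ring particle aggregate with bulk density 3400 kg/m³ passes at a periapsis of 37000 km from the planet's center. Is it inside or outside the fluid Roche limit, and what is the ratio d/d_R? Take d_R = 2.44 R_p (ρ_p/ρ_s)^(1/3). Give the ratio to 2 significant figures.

inside; d/d_R ≈ 0.75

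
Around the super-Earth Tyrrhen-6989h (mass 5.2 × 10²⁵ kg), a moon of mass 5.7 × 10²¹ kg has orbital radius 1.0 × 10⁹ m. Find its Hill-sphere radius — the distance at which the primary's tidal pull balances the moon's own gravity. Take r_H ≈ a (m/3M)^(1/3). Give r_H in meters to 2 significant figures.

3.3 × 10⁷ m

r_H ≈ a (m/3M)^(1/3)
    = (1.0 × 10⁹) × (5.7 × 10²¹ / (3 × 5.2 × 10²⁵))^(1/3)
    = 3.3 × 10⁷ m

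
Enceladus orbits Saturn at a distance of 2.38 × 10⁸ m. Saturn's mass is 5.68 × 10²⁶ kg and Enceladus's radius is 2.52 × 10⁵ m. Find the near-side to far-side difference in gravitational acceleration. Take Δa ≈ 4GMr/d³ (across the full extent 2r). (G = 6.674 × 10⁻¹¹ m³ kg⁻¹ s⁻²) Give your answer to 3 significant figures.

2.83 × 10⁻³ m/s²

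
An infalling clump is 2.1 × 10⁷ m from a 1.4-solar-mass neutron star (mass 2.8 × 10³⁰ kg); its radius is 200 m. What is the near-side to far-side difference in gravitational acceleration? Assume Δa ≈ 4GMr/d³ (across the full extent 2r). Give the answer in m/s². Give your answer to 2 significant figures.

1.6 × 10¹ m/s²

a_tidal = 4GMr/d³
        = 4 × (6.674 × 10⁻¹¹) × (2.8 × 10³⁰) × (200) / (2.1 × 10⁷)³
        = 1.6 × 10¹ m/s²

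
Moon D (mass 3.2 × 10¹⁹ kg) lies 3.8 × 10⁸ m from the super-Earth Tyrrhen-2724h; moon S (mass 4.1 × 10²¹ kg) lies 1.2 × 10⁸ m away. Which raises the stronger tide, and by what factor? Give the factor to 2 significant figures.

Compare M/d³ for the two perturbers:
Moon D: (3.2 × 10¹⁹) / (3.8 × 10⁸)³ = 5.832 × 10⁻⁷
Moon S: (4.1 × 10²¹) / (1.2 × 10⁸)³ = 2.373 × 10⁻³
Ratio (larger/smaller) = 4100

Moon S, by a factor of ≈ 4100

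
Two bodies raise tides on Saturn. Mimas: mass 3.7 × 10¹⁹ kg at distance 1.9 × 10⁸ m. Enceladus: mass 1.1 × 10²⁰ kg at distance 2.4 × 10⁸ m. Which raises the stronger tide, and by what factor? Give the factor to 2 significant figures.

Enceladus, by a factor of ≈ 1.5

Compare M/d³ for the two perturbers:
Mimas: (3.7 × 10¹⁹) / (1.9 × 10⁸)³ = 5.394 × 10⁻⁶
Enceladus: (1.1 × 10²⁰) / (2.4 × 10⁸)³ = 7.957 × 10⁻⁶
Ratio (larger/smaller) = 1.5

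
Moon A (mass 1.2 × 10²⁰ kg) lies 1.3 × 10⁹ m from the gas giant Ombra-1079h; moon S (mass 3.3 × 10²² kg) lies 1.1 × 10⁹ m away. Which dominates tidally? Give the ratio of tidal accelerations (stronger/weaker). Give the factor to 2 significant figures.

Moon S, by a factor of ≈ 450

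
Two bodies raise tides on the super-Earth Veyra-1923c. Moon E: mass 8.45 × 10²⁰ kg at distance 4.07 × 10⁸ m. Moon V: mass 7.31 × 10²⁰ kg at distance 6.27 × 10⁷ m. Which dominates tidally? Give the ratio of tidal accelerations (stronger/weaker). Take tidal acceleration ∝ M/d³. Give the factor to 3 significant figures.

Tidal acceleration ∝ M/d³, so compare M/d³ for each.
Moon E: (8.45 × 10²⁰) / (4.07 × 10⁸)³ = 1.253 × 10⁻⁵
Moon V: (7.31 × 10²⁰) / (6.27 × 10⁷)³ = 2.966 × 10⁻³
Ratio (larger/smaller) = 237

Moon V, by a factor of ≈ 237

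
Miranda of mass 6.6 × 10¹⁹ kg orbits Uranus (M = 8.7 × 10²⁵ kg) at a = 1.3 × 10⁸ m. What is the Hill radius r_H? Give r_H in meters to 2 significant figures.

8.2 × 10⁵ m

r_H ≈ a (m/3M)^(1/3)
    = (1.3 × 10⁸) × (6.6 × 10¹⁹ / (3 × 8.7 × 10²⁵))^(1/3)
    = 8.2 × 10⁵ m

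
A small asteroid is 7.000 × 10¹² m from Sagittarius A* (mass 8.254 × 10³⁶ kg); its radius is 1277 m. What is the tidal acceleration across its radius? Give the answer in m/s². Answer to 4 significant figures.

4.102 × 10⁻⁹ m/s²

Differencing GM/(d−r)² and GM/d² to first order in r/d gives 2GMr/d³.
Δg = 2GMr/d³
   = 2 × (6.674 × 10⁻¹¹) × (8.254 × 10³⁶) × (1277) / (7.000 × 10¹²)³
   = 4.102 × 10⁻⁹ m/s²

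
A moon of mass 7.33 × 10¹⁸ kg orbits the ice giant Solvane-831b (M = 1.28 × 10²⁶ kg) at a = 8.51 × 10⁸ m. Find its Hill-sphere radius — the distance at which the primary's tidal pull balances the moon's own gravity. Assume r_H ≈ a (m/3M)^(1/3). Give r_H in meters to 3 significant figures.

r_H ≈ a (m/3M)^(1/3)
    = (8.51 × 10⁸) × (7.33 × 10¹⁸ / (3 × 1.28 × 10²⁶))^(1/3)
    = 2.27 × 10⁶ m

2.27 × 10⁶ m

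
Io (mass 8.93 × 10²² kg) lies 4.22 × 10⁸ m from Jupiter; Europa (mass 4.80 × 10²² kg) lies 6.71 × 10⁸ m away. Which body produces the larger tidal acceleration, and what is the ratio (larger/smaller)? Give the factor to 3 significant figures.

Io, by a factor of ≈ 7.48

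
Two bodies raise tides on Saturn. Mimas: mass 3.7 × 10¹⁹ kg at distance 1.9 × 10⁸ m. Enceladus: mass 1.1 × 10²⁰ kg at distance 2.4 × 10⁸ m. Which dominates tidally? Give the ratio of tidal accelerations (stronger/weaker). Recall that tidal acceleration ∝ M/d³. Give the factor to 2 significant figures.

The tide-raising term goes as M/d³ (the gradient of a 1/d² field).
Mimas: (3.7 × 10¹⁹) / (1.9 × 10⁸)³ = 5.394 × 10⁻⁶
Enceladus: (1.1 × 10²⁰) / (2.4 × 10⁸)³ = 7.957 × 10⁻⁶
Ratio (larger/smaller) = 1.5

Enceladus, by a factor of ≈ 1.5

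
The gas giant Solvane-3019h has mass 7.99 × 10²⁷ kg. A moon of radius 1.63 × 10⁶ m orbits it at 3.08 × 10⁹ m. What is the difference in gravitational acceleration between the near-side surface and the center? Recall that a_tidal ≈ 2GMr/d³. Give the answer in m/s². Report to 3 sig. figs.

5.95 × 10⁻⁵ m/s²

The tidal stretch is the gradient of GM/d² times the body's extent r, hence the 1/d³ dependence.
Δg = 2GMr/d³
   = 2 × (6.674 × 10⁻¹¹) × (7.99 × 10²⁷) × (1.63 × 10⁶) / (3.08 × 10⁹)³
   = 5.95 × 10⁻⁵ m/s²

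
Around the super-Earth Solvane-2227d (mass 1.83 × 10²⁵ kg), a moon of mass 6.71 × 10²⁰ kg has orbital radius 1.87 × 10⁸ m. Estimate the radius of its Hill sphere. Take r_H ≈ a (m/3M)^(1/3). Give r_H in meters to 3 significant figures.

4.31 × 10⁶ m

r_H ≈ a (m/3M)^(1/3)
    = (1.87 × 10⁸) × (6.71 × 10²⁰ / (3 × 1.83 × 10²⁵))^(1/3)
    = 4.31 × 10⁶ m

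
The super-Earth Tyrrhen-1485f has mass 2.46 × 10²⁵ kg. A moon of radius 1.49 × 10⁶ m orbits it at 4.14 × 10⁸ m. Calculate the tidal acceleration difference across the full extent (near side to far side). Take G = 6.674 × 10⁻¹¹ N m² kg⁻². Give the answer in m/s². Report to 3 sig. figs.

Δa = 4GMr/d³
   = 4 × (6.674 × 10⁻¹¹) × (2.46 × 10²⁵) × (1.49 × 10⁶) / (4.14 × 10⁸)³
   = 1.38 × 10⁻⁴ m/s²

1.38 × 10⁻⁴ m/s²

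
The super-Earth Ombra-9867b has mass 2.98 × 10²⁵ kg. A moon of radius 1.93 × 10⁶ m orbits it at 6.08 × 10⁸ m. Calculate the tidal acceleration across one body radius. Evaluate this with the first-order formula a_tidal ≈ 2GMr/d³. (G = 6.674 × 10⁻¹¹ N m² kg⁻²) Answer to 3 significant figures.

3.42 × 10⁻⁵ m/s²

Differencing GM/(d−r)² and GM/d² to first order in r/d gives 2GMr/d³.
Δg = 2GMr/d³
   = 2 × (6.674 × 10⁻¹¹) × (2.98 × 10²⁵) × (1.93 × 10⁶) / (6.08 × 10⁸)³
   = 3.42 × 10⁻⁵ m/s²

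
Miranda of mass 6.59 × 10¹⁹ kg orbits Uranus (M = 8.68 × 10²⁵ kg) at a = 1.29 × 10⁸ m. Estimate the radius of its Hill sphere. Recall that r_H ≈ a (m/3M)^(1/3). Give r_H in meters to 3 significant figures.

r_H ≈ a (m/3M)^(1/3)
    = (1.29 × 10⁸) × (6.59 × 10¹⁹ / (3 × 8.68 × 10²⁵))^(1/3)
    = 8.16 × 10⁵ m

8.16 × 10⁵ m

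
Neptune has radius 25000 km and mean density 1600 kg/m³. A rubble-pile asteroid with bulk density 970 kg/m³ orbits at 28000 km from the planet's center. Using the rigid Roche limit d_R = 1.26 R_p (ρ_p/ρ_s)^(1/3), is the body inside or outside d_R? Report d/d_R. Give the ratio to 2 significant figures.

inside; d/d_R ≈ 0.75

d_R = 1.26 × (25000 km) × (1600/970)^(1/3) = 37220 km
d/d_R = (28000) / (37220) = 0.75
Since d/d_R < 1, the body is inside the Roche limit.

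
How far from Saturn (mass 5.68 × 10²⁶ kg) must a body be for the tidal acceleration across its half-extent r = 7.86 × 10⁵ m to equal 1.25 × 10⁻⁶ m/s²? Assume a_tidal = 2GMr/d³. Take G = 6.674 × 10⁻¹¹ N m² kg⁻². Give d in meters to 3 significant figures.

2GMr/d³ = a_tidal  ⇒  d = (2GMr / a_tidal)^(1/3)
d = (2 × 6.674×10⁻¹¹ × (5.68 × 10²⁶) × (7.86 × 10⁵) / (1.25 × 10⁻⁶))^(1/3)
  = 3.63 × 10⁹ m

3.63 × 10⁹ m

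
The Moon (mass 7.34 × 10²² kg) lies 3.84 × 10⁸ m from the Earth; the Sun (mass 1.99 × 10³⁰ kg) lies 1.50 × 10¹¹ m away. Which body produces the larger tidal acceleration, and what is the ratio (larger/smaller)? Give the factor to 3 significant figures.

The Moon, by a factor of ≈ 2.20

Compare M/d³ for the two perturbers:
The Moon: (7.34 × 10²²) / (3.84 × 10⁸)³ = 1.296 × 10⁻³
The Sun: (1.99 × 10³⁰) / (1.50 × 10¹¹)³ = 5.896 × 10⁻⁴
Ratio (larger/smaller) = 2.20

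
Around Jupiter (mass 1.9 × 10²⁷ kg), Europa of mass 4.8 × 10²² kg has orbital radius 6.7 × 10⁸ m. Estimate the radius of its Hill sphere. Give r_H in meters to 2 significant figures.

r_H ≈ a (m/3M)^(1/3)
    = (6.7 × 10⁸) × (4.8 × 10²² / (3 × 1.9 × 10²⁷))^(1/3)
    = 1.4 × 10⁷ m

1.4 × 10⁷ m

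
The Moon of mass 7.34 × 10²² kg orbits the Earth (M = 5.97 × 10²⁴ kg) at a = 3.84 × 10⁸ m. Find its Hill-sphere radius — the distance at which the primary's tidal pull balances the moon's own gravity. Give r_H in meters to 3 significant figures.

6.15 × 10⁷ m

r_H ≈ a (m/3M)^(1/3)
    = (3.84 × 10⁸) × (7.34 × 10²² / (3 × 5.97 × 10²⁴))^(1/3)
    = 6.15 × 10⁷ m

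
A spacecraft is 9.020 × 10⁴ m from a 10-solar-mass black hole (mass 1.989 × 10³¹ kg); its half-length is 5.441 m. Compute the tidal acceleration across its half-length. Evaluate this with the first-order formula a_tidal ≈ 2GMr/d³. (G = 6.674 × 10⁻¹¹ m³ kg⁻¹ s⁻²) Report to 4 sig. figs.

1.968 × 10⁷ m/s²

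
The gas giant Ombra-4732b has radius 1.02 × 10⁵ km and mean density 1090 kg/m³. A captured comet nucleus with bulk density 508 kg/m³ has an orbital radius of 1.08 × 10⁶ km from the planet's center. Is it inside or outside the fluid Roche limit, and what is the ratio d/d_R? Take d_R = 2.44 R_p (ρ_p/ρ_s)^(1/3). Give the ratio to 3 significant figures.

outside; d/d_R ≈ 3.36

d_R = 2.44 × (1.02 × 10⁵ km) × (1090/508)^(1/3) = 3.210 × 10⁵ km
d/d_R = (1.08 × 10⁶) / (3.210 × 10⁵) = 3.36
Since d/d_R > 1, the body is outside the Roche limit.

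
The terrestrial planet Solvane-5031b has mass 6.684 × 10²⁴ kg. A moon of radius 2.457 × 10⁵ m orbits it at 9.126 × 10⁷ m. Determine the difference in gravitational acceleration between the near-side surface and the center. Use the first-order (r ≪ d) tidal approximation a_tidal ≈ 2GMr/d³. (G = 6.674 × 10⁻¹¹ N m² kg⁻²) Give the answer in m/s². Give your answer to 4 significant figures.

2.884 × 10⁻⁴ m/s²

Differencing GM/(d−r)² and GM/d² to first order in r/d gives 2GMr/d³.
Δa = 2GMr/d³
   = 2 × (6.674 × 10⁻¹¹) × (6.684 × 10²⁴) × (2.457 × 10⁵) / (9.126 × 10⁷)³
   = 2.884 × 10⁻⁴ m/s²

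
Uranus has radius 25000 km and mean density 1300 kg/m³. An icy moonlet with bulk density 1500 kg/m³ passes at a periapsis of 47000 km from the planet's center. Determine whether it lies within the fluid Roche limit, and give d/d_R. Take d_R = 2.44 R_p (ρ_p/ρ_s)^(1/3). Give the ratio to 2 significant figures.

d_R = 2.44 × (25000 km) × (1300/1500)^(1/3) = 58160 km
d/d_R = (47000) / (58160) = 0.81
Since d/d_R < 1, the body is inside the Roche limit.

inside; d/d_R ≈ 0.81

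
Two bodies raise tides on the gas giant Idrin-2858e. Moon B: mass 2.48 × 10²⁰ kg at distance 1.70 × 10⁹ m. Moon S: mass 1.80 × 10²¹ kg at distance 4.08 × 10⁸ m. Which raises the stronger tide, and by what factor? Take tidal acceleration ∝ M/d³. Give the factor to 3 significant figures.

The tide-raising term goes as M/d³ (the gradient of a 1/d² field).
Moon B: (2.48 × 10²⁰) / (1.70 × 10⁹)³ = 5.048 × 10⁻⁸
Moon S: (1.80 × 10²¹) / (4.08 × 10⁸)³ = 2.650 × 10⁻⁵
Ratio (larger/smaller) = 525

Moon S, by a factor of ≈ 525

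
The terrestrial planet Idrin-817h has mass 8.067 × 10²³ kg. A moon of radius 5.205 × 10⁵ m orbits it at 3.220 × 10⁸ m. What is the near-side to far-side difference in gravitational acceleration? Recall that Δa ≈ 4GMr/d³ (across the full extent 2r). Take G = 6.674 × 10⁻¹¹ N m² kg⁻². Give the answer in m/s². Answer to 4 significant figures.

Δa = 4GMr/d³
   = 4 × (6.674 × 10⁻¹¹) × (8.067 × 10²³) × (5.205 × 10⁵) / (3.220 × 10⁸)³
   = 3.357 × 10⁻⁶ m/s²

3.357 × 10⁻⁶ m/s²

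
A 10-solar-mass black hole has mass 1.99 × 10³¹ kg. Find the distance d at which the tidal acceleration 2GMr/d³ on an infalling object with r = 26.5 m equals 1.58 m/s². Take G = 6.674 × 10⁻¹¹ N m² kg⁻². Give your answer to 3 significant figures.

3.55 × 10⁷ m

2GMr/d³ = a_tidal  ⇒  d = (2GMr / a_tidal)^(1/3)
d = (2 × 6.674×10⁻¹¹ × (1.99 × 10³¹) × (26.5) / (1.58))^(1/3)
  = 3.55 × 10⁷ m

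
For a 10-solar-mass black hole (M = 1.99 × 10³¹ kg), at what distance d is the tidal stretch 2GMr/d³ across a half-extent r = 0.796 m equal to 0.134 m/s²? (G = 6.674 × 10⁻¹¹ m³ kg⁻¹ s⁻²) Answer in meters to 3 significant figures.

2GMr/d³ = a_tidal  ⇒  d = (2GMr / a_tidal)^(1/3)
d = (2 × 6.674×10⁻¹¹ × (1.99 × 10³¹) × (0.796) / (0.134))^(1/3)
  = 2.51 × 10⁷ m

2.51 × 10⁷ m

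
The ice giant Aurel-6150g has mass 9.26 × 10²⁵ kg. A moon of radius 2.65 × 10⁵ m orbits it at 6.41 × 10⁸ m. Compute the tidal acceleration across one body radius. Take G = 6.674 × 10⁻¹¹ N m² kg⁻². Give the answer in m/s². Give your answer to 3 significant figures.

Δg = 2GMr/d³
   = 2 × (6.674 × 10⁻¹¹) × (9.26 × 10²⁵) × (2.65 × 10⁵) / (6.41 × 10⁸)³
   = 1.24 × 10⁻⁵ m/s²

1.24 × 10⁻⁵ m/s²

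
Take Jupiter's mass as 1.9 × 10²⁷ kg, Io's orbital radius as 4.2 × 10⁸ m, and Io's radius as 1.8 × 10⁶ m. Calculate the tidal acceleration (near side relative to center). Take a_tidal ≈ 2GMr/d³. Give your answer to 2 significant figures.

6.2 × 10⁻³ m/s²

Differencing GM/(d−r)² and GM/d² to first order in r/d gives 2GMr/d³.
Δg = 2GMr/d³
   = 2 × (6.674 × 10⁻¹¹) × (1.9 × 10²⁷) × (1.8 × 10⁶) / (4.2 × 10⁸)³
   = 6.2 × 10⁻³ m/s²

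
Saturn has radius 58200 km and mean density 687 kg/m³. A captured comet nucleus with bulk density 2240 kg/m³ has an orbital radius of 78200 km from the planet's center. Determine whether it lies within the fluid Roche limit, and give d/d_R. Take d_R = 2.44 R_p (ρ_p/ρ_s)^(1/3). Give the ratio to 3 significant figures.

inside; d/d_R ≈ 0.817

d_R = 2.44 × (58200 km) × (687/2240)^(1/3) = 95770 km
d/d_R = (78200) / (95770) = 0.817
Since d/d_R < 1, the body is inside the Roche limit.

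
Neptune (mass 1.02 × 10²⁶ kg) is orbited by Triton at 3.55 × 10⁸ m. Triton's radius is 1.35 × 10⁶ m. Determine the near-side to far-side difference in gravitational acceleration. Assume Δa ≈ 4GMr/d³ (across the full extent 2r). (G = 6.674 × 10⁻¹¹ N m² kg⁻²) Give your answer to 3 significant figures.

8.22 × 10⁻⁴ m/s²

Near-to-far spans 2r, so the tidal difference is twice the near-to-center value: 4GMr/d³.
Δa = 4GMr/d³
   = 4 × (6.674 × 10⁻¹¹) × (1.02 × 10²⁶) × (1.35 × 10⁶) / (3.55 × 10⁸)³
   = 8.22 × 10⁻⁴ m/s²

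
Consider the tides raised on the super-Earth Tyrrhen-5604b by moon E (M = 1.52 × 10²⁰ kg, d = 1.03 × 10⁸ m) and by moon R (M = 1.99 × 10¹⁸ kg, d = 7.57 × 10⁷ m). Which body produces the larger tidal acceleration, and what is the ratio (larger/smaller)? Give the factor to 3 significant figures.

The tide-raising term goes as M/d³ (the gradient of a 1/d² field).
Moon E: (1.52 × 10²⁰) / (1.03 × 10⁸)³ = 1.391 × 10⁻⁴
Moon R: (1.99 × 10¹⁸) / (7.57 × 10⁷)³ = 4.587 × 10⁻⁶
Ratio (larger/smaller) = 30.3

Moon E, by a factor of ≈ 30.3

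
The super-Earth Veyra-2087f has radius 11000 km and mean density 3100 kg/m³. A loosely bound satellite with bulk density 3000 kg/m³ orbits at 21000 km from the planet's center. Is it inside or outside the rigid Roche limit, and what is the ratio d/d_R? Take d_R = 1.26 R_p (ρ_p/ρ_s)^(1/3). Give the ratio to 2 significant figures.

d_R = 1.26 × (11000 km) × (3100/3000)^(1/3) = 14010 km
d/d_R = (21000) / (14010) = 1.5
Since d/d_R > 1, the body is outside the Roche limit.

outside; d/d_R ≈ 1.5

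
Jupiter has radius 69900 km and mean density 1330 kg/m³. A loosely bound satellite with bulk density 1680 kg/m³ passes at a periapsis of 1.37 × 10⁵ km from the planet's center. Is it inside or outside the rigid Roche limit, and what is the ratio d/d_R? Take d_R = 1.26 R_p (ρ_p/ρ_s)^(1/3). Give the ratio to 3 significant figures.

outside; d/d_R ≈ 1.68

d_R = 1.26 × (69900 km) × (1330/1680)^(1/3) = 81480 km
d/d_R = (1.37 × 10⁵) / (81480) = 1.68
Since d/d_R > 1, the body is outside the Roche limit.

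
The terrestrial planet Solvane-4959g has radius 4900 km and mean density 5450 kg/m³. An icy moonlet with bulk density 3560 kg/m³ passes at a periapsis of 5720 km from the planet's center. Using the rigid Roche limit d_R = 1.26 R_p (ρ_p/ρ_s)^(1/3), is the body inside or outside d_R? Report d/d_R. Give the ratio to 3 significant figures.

inside; d/d_R ≈ 0.804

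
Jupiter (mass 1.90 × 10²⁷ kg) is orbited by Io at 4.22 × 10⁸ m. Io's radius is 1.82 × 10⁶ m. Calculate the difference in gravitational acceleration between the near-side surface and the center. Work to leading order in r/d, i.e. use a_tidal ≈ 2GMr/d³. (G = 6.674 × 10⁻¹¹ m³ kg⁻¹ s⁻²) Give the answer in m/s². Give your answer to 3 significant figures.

a_tidal = 2GMr/d³
        = 2 × (6.674 × 10⁻¹¹) × (1.90 × 10²⁷) × (1.82 × 10⁶) / (4.22 × 10⁸)³
        = 6.14 × 10⁻³ m/s²

6.14 × 10⁻³ m/s²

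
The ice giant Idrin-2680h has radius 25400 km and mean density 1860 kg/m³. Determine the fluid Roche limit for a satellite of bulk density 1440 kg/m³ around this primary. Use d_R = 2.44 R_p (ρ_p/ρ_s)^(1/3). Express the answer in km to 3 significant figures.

67500 km

d_R = 2.44 × 25400 km × (1860/1440)^(1/3)
    = 67500 km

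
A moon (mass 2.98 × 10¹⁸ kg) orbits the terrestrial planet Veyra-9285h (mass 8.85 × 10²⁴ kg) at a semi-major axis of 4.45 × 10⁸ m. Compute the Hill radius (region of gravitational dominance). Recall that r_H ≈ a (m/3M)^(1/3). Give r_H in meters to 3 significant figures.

2.15 × 10⁶ m

r_H ≈ a (m/3M)^(1/3)
    = (4.45 × 10⁸) × (2.98 × 10¹⁸ / (3 × 8.85 × 10²⁴))^(1/3)
    = 2.15 × 10⁶ m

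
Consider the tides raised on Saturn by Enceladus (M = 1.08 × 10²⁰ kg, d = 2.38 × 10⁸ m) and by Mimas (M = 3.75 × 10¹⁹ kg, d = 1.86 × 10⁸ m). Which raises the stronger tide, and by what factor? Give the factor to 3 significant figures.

The tide-raising term goes as M/d³ (the gradient of a 1/d² field).
Enceladus: (1.08 × 10²⁰) / (2.38 × 10⁸)³ = 8.011 × 10⁻⁶
Mimas: (3.75 × 10¹⁹) / (1.86 × 10⁸)³ = 5.828 × 10⁻⁶
Ratio (larger/smaller) = 1.37

Enceladus, by a factor of ≈ 1.37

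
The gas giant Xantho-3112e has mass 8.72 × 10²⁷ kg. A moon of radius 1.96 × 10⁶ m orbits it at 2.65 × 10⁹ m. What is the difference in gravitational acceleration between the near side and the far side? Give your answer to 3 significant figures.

a_tidal = 4GMr/d³
        = 4 × (6.674 × 10⁻¹¹) × (8.72 × 10²⁷) × (1.96 × 10⁶) / (2.65 × 10⁹)³
        = 2.45 × 10⁻⁴ m/s²

2.45 × 10⁻⁴ m/s²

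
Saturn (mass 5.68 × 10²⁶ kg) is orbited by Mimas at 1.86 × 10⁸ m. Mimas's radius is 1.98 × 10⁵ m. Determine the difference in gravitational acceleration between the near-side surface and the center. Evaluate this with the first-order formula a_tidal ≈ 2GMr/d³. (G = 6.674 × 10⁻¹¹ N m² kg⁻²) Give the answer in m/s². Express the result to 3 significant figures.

2.33 × 10⁻³ m/s²

The tidal stretch is the gradient of GM/d² times the body's extent r, hence the 1/d³ dependence.
Δa = 2GMr/d³
   = 2 × (6.674 × 10⁻¹¹) × (5.68 × 10²⁶) × (1.98 × 10⁵) / (1.86 × 10⁸)³
   = 2.33 × 10⁻³ m/s²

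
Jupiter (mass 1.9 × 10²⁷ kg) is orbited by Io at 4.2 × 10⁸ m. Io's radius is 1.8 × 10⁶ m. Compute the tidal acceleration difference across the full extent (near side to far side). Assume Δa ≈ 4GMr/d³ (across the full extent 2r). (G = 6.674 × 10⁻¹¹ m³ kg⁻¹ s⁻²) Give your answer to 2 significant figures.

Δa = 4GMr/d³
   = 4 × (6.674 × 10⁻¹¹) × (1.9 × 10²⁷) × (1.8 × 10⁶) / (4.2 × 10⁸)³
   = 1.2 × 10⁻² m/s²

1.2 × 10⁻² m/s²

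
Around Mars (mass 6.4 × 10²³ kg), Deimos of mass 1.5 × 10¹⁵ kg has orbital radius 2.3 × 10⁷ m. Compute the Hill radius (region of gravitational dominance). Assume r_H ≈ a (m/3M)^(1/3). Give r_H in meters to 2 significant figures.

r_H ≈ a (m/3M)^(1/3)
    = (2.3 × 10⁷) × (1.5 × 10¹⁵ / (3 × 6.4 × 10²³))^(1/3)
    = 2.1 × 10⁴ m

2.1 × 10⁴ m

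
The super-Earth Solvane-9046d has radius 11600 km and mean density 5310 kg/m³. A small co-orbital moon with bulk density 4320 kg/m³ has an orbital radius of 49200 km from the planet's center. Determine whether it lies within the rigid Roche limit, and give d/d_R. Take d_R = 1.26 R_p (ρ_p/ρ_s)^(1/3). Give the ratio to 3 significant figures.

outside; d/d_R ≈ 3.14

d_R = 1.26 × (11600 km) × (5310/4320)^(1/3) = 15660 km
d/d_R = (49200) / (15660) = 3.14
Since d/d_R > 1, the body is outside the Roche limit.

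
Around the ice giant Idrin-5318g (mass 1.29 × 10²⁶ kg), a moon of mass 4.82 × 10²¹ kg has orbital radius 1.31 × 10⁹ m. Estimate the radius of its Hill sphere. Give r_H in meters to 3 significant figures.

r_H ≈ a (m/3M)^(1/3)
    = (1.31 × 10⁹) × (4.82 × 10²¹ / (3 × 1.29 × 10²⁶))^(1/3)
    = 3.04 × 10⁷ m

3.04 × 10⁷ m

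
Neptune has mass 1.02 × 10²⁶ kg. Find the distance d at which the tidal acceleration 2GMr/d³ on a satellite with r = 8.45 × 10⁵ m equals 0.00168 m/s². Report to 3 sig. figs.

2GMr/d³ = a_tidal  ⇒  d = (2GMr / a_tidal)^(1/3)
d = (2 × 6.674×10⁻¹¹ × (1.02 × 10²⁶) × (8.45 × 10⁵) / (0.00168))^(1/3)
  = 1.90 × 10⁸ m

1.90 × 10⁸ m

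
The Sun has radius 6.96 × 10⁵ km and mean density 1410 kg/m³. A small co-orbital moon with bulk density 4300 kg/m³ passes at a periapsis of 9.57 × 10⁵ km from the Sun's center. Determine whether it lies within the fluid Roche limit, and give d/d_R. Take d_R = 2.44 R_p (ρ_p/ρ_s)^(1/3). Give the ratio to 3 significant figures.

inside; d/d_R ≈ 0.817

d_R = 2.44 × (6.96 × 10⁵ km) × (1410/4300)^(1/3) = 1.171 × 10⁶ km
d/d_R = (9.57 × 10⁵) / (1.171 × 10⁶) = 0.817
Since d/d_R < 1, the body is inside the Roche limit.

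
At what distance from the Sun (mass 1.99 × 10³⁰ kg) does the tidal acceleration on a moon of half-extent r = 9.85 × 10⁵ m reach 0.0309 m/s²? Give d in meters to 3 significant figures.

2.04 × 10⁹ m

2GMr/d³ = a_tidal  ⇒  d = (2GMr / a_tidal)^(1/3)
d = (2 × 6.674×10⁻¹¹ × (1.99 × 10³⁰) × (9.85 × 10⁵) / (0.0309))^(1/3)
  = 2.04 × 10⁹ m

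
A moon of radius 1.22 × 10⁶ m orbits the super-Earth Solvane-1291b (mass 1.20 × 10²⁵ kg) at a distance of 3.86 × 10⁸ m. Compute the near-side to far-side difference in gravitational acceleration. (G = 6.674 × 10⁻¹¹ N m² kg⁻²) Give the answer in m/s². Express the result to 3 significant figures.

6.80 × 10⁻⁵ m/s²

Δa = 4GMr/d³
   = 4 × (6.674 × 10⁻¹¹) × (1.20 × 10²⁵) × (1.22 × 10⁶) / (3.86 × 10⁸)³
   = 6.80 × 10⁻⁵ m/s²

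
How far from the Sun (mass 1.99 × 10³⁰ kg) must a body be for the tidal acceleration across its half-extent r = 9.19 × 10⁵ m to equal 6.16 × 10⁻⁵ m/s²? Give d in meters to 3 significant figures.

2GMr/d³ = a_tidal  ⇒  d = (2GMr / a_tidal)^(1/3)
d = (2 × 6.674×10⁻¹¹ × (1.99 × 10³⁰) × (9.19 × 10⁵) / (6.16 × 10⁻⁵))^(1/3)
  = 1.58 × 10¹⁰ m

1.58 × 10¹⁰ m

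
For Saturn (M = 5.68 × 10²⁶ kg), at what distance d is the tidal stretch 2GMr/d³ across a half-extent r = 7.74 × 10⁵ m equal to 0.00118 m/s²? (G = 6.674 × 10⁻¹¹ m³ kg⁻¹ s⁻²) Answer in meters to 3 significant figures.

3.68 × 10⁸ m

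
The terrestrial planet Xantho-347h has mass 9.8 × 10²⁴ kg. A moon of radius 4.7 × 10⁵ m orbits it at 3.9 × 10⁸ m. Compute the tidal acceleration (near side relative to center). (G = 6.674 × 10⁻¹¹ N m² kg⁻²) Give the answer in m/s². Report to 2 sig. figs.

1.0 × 10⁻⁵ m/s²

Δa = 2GMr/d³
   = 2 × (6.674 × 10⁻¹¹) × (9.8 × 10²⁴) × (4.7 × 10⁵) / (3.9 × 10⁸)³
   = 1.0 × 10⁻⁵ m/s²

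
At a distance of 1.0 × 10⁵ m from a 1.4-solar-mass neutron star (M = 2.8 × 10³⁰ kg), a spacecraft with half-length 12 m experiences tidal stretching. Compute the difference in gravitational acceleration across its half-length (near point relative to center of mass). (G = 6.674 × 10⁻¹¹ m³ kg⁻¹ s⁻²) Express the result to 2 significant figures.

The tidal stretch is the gradient of GM/d² times the body's extent r, hence the 1/d³ dependence.
Δa = 2GMr/d³
   = 2 × (6.674 × 10⁻¹¹) × (2.8 × 10³⁰) × (12) / (1.0 × 10⁵)³
   = 4.5 × 10⁶ m/s²

4.5 × 10⁶ m/s²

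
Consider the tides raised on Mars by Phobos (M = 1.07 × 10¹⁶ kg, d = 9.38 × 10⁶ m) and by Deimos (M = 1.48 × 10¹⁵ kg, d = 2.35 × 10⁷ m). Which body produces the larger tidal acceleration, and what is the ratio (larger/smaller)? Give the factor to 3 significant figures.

Phobos, by a factor of ≈ 114

Tidal acceleration ∝ M/d³, so compare M/d³ for each.
Phobos: (1.07 × 10¹⁶) / (9.38 × 10⁶)³ = 1.297 × 10⁻⁵
Deimos: (1.48 × 10¹⁵) / (2.35 × 10⁷)³ = 1.140 × 10⁻⁷
Ratio (larger/smaller) = 114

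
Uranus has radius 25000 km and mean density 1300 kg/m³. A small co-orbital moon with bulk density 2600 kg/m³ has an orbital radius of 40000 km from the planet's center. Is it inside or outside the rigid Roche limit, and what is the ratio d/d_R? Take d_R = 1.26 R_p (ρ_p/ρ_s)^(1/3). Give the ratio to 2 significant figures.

outside; d/d_R ≈ 1.6

d_R = 1.26 × (25000 km) × (1300/2600)^(1/3) = 25000 km
d/d_R = (40000) / (25000) = 1.6
Since d/d_R > 1, the body is outside the Roche limit.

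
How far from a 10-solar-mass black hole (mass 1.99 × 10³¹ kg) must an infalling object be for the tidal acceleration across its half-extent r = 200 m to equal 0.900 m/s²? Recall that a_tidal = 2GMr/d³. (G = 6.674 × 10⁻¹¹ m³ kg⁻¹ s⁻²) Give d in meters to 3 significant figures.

8.39 × 10⁷ m

2GMr/d³ = a_tidal  ⇒  d = (2GMr / a_tidal)^(1/3)
d = (2 × 6.674×10⁻¹¹ × (1.99 × 10³¹) × (200) / (0.900))^(1/3)
  = 8.39 × 10⁷ m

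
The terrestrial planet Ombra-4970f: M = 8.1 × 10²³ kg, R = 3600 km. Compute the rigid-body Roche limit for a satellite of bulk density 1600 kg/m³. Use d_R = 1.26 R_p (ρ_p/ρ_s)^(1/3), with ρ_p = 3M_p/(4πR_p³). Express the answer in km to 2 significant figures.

ρ_p = 3M_p/(4πR_p³) = 3 × (8.1 × 10²³) / (4π × (3.6 × 10⁶ m)³) = 4100 kg/m³
d_R = 1.26 × 3600 km × (4100/1600)^(1/3)
    = 6200 km

6200 km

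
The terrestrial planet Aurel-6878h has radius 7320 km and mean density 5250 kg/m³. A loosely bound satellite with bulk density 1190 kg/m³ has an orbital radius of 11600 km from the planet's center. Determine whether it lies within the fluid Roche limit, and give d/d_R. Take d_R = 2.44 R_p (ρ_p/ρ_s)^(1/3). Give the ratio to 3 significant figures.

d_R = 2.44 × (7320 km) × (5250/1190)^(1/3) = 29290 km
d/d_R = (11600) / (29290) = 0.396
Since d/d_R < 1, the body is inside the Roche limit.

inside; d/d_R ≈ 0.396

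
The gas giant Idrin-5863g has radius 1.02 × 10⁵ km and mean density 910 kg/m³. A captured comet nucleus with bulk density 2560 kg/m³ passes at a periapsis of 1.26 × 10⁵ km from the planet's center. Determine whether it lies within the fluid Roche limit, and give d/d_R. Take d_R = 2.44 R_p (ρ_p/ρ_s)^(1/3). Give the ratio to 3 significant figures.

d_R = 2.44 × (1.02 × 10⁵ km) × (910/2560)^(1/3) = 1.763 × 10⁵ km
d/d_R = (1.26 × 10⁵) / (1.763 × 10⁵) = 0.715
Since d/d_R < 1, the body is inside the Roche limit.

inside; d/d_R ≈ 0.715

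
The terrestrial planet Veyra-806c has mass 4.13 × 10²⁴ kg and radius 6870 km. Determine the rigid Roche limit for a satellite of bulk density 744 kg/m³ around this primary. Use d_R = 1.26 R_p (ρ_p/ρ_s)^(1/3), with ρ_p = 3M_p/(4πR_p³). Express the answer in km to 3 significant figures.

13800 km

ρ_p = 3M_p/(4πR_p³) = 3 × (4.13 × 10²⁴) / (4π × (6.87 × 10⁶ m)³) = 3040 kg/m³
d_R = 1.26 × 6870 km × (3040/744)^(1/3)
    = 13800 km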